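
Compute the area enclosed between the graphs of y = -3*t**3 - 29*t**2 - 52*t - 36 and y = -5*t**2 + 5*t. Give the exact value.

Set the curves equal: -3*t**3 - 29*t**2 - 52*t - 36 = -5*t**2 + 5*t, so -3*t**3 - 24*t**2 - 57*t - 36 = 0, which factors as -3*(t + 1)*(t + 3)*(t + 4) = 0. The curves meet at t = -4, -3, -1.
On [-4, -3], y = -5*t**2 + 5*t is on top; that piece has area ∫[-4,-3] (-(-3*t**3 - 24*t**2 - 57*t - 36)) dt = 5/4.
On [-3, -1], y = -3*t**3 - 29*t**2 - 52*t - 36 is on top; that piece has area ∫[-3,-1] (-3*t**3 - 24*t**2 - 57*t - 36) dt = 8.
Total enclosed area = 5/4 + 8 = 37/4.

37/4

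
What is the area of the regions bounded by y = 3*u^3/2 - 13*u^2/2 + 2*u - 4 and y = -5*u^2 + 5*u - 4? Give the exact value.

37/8

Set the curves equal: 3*u^3/2 - 13*u^2/2 + 2*u - 4 = -5*u^2 + 5*u - 4, so 3*u^3/2 - 3*u^2/2 - 3*u = 0, which factors as 3*u*(u - 2)*(u + 1)/2 = 0. The curves meet at u = -1, 0, 2.
On [-1, 0], y = 3*u^3/2 - 13*u^2/2 + 2*u - 4 is on top; that piece has area ∫[-1,0] (3*u^3/2 - 3*u^2/2 - 3*u) du = 5/8.
On [0, 2], y = -5*u^2 + 5*u - 4 is on top; that piece has area ∫[0,2] (-(3*u^3/2 - 3*u^2/2 - 3*u)) du = 4.
Total enclosed area = 5/8 + 4 = 37/8.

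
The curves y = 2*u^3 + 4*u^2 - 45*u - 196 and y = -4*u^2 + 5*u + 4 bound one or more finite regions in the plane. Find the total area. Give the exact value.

4019/3

Set the curves equal: 2*u^3 + 4*u^2 - 45*u - 196 = -4*u^2 + 5*u + 4, so 2*u^3 + 8*u^2 - 50*u - 200 = 0, which factors as 2*(u - 5)*(u + 4)*(u + 5) = 0. The curves meet at u = -5, -4, 5.
On [-5, -4], y = 2*u^3 + 4*u^2 - 45*u - 196 is on top; that piece has area ∫[-5,-4] (2*u^3 + 8*u^2 - 50*u - 200) du = 19/6.
On [-4, 5], y = -4*u^2 + 5*u + 4 is on top; that piece has area ∫[-4,5] (-(2*u^3 + 8*u^2 - 50*u - 200)) du = 2673/2.
Total enclosed area = 19/6 + 2673/2 = 4019/3.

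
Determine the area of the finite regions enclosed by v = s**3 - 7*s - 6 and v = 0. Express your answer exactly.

131/4

Set the curves equal: s**3 - 7*s - 6 = 0, so s**3 - 7*s - 6 = 0, which factors as (s - 3)*(s + 1)*(s + 2) = 0. The curves meet at s = -2, -1, 3.
On [-2, -1], v = s**3 - 7*s - 6 is on top; that piece has area ∫[-2,-1] (s**3 - 7*s - 6) ds = 3/4.
On [-1, 3], v = 0 is on top; that piece has area ∫[-1,3] (-(s**3 - 7*s - 6)) ds = 32.
Total enclosed area = 3/4 + 32 = 131/4.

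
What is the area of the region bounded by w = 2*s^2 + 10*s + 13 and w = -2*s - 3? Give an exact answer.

8/3

Set the curves equal: 2*s^2 + 10*s + 13 = -2*s - 3, so 2*s^2 + 12*s + 16 = 0, which factors as 2*(s + 2)*(s + 4) = 0. The curves meet at s = -4, -2.
On [-4, -2], w = -2*s - 3 is on top; that piece has area ∫[-4,-2] (-(2*s^2 + 12*s + 16)) ds = 8/3.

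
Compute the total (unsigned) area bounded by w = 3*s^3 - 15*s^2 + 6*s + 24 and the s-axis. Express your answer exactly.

253/4

The curve meets the s-axis where 3*s^3 - 15*s^2 + 6*s + 24 = 0, i.e. 3*(s - 4)*(s - 2)*(s + 1) = 0, at s = -1, 2, 4.
On [-1, 2] the curve lies above the axis; ∫[-1,2] (3*s^3 - 15*s^2 + 6*s + 24) ds = 189/4, giving area 189/4.
On [2, 4] the curve lies below the axis; ∫[2,4] (3*s^3 - 15*s^2 + 6*s + 24) ds = -16, giving area 16.
Total area = 189/4 + 16 = 253/4.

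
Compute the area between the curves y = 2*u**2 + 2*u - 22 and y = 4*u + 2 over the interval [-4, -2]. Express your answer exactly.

The difference (2*u**2 + 2*u - 22) - (4*u + 2) = 2*u**2 - 2*u - 24 changes sign at u = -3 inside [-4, -2], so split the integral there.
∫[-4,-3] (2*u**2 - 2*u - 24) du = 23/3.
∫[-3,-2] (2*u**2 - 2*u - 24) du = -19/3; the area of that piece is 19/3.
Total area = 23/3 + 19/3 = 14.

14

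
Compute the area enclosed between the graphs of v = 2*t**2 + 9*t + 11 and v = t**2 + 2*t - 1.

Set the curves equal: 2*t**2 + 9*t + 11 = t**2 + 2*t - 1, so t**2 + 7*t + 12 = 0, which factors as (t + 3)*(t + 4) = 0. The curves meet at t = -4, -3.
On [-4, -3], v = t**2 + 2*t - 1 is on top; that piece has area ∫[-4,-3] (-(t**2 + 7*t + 12)) dt = 1/6.

1/6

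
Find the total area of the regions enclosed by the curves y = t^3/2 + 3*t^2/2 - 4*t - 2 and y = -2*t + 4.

131/8

Set the curves equal: t^3/2 + 3*t^2/2 - 4*t - 2 = -2*t + 4, so t^3/2 + 3*t^2/2 - 2*t - 6 = 0, which factors as (t - 2)*(t + 2)*(t + 3)/2 = 0. The curves meet at t = -3, -2, 2.
On [-3, -2], y = t^3/2 + 3*t^2/2 - 4*t - 2 is on top; that piece has area ∫[-3,-2] (t^3/2 + 3*t^2/2 - 2*t - 6) dt = 3/8.
On [-2, 2], y = -2*t + 4 is on top; that piece has area ∫[-2,2] (-(t^3/2 + 3*t^2/2 - 2*t - 6)) dt = 16.
Total enclosed area = 3/8 + 16 = 131/8.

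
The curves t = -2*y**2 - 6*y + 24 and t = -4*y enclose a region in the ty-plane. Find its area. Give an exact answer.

343/3

Both boundary curves give t as a function of y, so integrate with respect to y. Setting them equal: -2*y**2 - 2*y + 24 = 0, i.e. -2*(y - 3)*(y + 4) = 0, so they meet at y = -4, 3.
For y in [-4, 3], t = -2*y**2 - 6*y + 24 is on the right; area = ∫[-4,3] (-2*y**2 - 2*y + 24) dy = 343/3.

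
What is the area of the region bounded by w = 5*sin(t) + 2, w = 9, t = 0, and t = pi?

-10 + 7*pi

On [0, pi], (5*sin(t) + 2) - (9) = 5*sin(t) - 7 is ≤ 0 throughout, so the area is a single integral of |5*sin(t) - 7|.
∫[0,pi] (5*sin(t) - 7) dt = 10 - 7*pi; the area of that piece is -10 + 7*pi.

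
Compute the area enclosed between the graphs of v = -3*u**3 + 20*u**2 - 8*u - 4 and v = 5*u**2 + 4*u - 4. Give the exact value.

Set the curves equal: -3*u**3 + 20*u**2 - 8*u - 4 = 5*u**2 + 4*u - 4, so -3*u**3 + 15*u**2 - 12*u = 0, which factors as -3*u*(u - 4)*(u - 1) = 0. The curves meet at u = 0, 1, 4.
On [0, 1], v = 5*u**2 + 4*u - 4 is on top; that piece has area ∫[0,1] (-(-3*u**3 + 15*u**2 - 12*u)) du = 7/4.
On [1, 4], v = -3*u**3 + 20*u**2 - 8*u - 4 is on top; that piece has area ∫[1,4] (-3*u**3 + 15*u**2 - 12*u) du = 135/4.
Total enclosed area = 7/4 + 135/4 = 71/2.

71/2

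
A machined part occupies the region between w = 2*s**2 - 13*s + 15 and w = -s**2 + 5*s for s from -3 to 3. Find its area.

The difference (2*s**2 - 13*s + 15) - (-s**2 + 5*s) = 3*s**2 - 18*s + 15 changes sign at s = 1 inside [-3, 3], so split the integral there.
∫[-3,1] (3*s**2 - 18*s + 15) ds = 160.
∫[1,3] (3*s**2 - 18*s + 15) ds = -16; the area of that piece is 16.
Total area = 160 + 16 = 176.

176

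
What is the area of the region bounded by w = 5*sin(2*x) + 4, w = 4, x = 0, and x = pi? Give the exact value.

10

The difference (5*sin(2*x) + 4) - (4) = 5*sin(2*x) changes sign at x = pi/2 inside [0, pi], so split the integral there.
∫[0,pi/2] (5*sin(2*x)) dx = 5.
∫[pi/2,pi] (5*sin(2*x)) dx = -5; the area of that piece is 5.
Total area = 5 + 5 = 10.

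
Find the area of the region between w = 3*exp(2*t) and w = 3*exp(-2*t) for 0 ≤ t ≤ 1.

-3 + 3*exp(-2)/2 + 3*exp(2)/2

On [0, 1], (3*exp(2*t)) - (3*exp(-2*t)) = 3*exp(2*t) - 3*exp(-2*t) is ≥ 0 throughout, so the area is a single integral of |3*exp(2*t) - 3*exp(-2*t)|.
∫[0,1] (3*exp(2*t) - 3*exp(-2*t)) dt = -3 + 3*exp(-2)/2 + 3*exp(2)/2.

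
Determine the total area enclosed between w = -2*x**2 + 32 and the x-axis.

512/3

The curve meets the x-axis where -2*x**2 + 32 = 0, i.e. -2*(x - 4)*(x + 4) = 0, at x = -4, 4.
On [-4, 4] the curve lies above the axis; ∫[-4,4] (-2*x**2 + 32) dx = 512/3, giving area 512/3.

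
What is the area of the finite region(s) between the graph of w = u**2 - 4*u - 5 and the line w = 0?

36

The curve meets the u-axis where u**2 - 4*u - 5 = 0, i.e. (u - 5)*(u + 1) = 0, at u = -1, 5.
On [-1, 5] the curve lies below the axis; ∫[-1,5] (u**2 - 4*u - 5) du = -36, giving area 36.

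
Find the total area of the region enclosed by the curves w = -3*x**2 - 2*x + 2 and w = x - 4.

Set the curves equal: -3*x**2 - 2*x + 2 = x - 4, so -3*x**2 - 3*x + 6 = 0, which factors as -3*(x - 1)*(x + 2) = 0. The curves meet at x = -2, 1.
On [-2, 1], w = -3*x**2 - 2*x + 2 is on top; that piece has area ∫[-2,1] (-3*x**2 - 3*x + 6) dx = 27/2.

27/2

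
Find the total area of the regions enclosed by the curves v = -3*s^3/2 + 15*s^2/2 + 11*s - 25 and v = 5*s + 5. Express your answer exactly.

Set the curves equal: -3*s^3/2 + 15*s^2/2 + 11*s - 25 = 5*s + 5, so -3*s^3/2 + 15*s^2/2 + 6*s - 30 = 0, which factors as -3*(s - 5)*(s - 2)*(s + 2)/2 = 0. The curves meet at s = -2, 2, 5.
On [-2, 2], v = 5*s + 5 is on top; that piece has area ∫[-2,2] (-(-3*s^3/2 + 15*s^2/2 + 6*s - 30)) ds = 80.
On [2, 5], v = -3*s^3/2 + 15*s^2/2 + 11*s - 25 is on top; that piece has area ∫[2,5] (-3*s^3/2 + 15*s^2/2 + 6*s - 30) ds = 297/8.
Total enclosed area = 80 + 297/8 = 937/8.

937/8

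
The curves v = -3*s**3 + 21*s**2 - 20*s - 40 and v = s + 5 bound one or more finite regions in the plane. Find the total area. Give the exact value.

Set the curves equal: -3*s**3 + 21*s**2 - 20*s - 40 = s + 5, so -3*s**3 + 21*s**2 - 21*s - 45 = 0, which factors as -3*(s - 5)*(s - 3)*(s + 1) = 0. The curves meet at s = -1, 3, 5.
On [-1, 3], v = s + 5 is on top; that piece has area ∫[-1,3] (-(-3*s**3 + 21*s**2 - 21*s - 45)) ds = 128.
On [3, 5], v = -3*s**3 + 21*s**2 - 20*s - 40 is on top; that piece has area ∫[3,5] (-3*s**3 + 21*s**2 - 21*s - 45) ds = 20.
Total enclosed area = 128 + 20 = 148.

148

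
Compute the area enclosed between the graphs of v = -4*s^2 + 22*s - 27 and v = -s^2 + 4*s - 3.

Set the curves equal: -4*s^2 + 22*s - 27 = -s^2 + 4*s - 3, so -3*s^2 + 18*s - 24 = 0, which factors as -3*(s - 4)*(s - 2) = 0. The curves meet at s = 2, 4.
On [2, 4], v = -4*s^2 + 22*s - 27 is on top; that piece has area ∫[2,4] (-3*s^2 + 18*s - 24) ds = 4.

4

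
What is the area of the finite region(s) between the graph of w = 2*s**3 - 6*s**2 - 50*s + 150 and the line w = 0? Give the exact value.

The curve meets the s-axis where 2*s**3 - 6*s**2 - 50*s + 150 = 0, i.e. 2*(s - 5)*(s - 3)*(s + 5) = 0, at s = -5, 3, 5.
On [-5, 3] the curve lies above the axis; ∫[-5,3] (2*s**3 - 6*s**2 - 50*s + 150) ds = 1024, giving area 1024.
On [3, 5] the curve lies below the axis; ∫[3,5] (2*s**3 - 6*s**2 - 50*s + 150) ds = -24, giving area 24.
Total area = 1024 + 24 = 1048.

1048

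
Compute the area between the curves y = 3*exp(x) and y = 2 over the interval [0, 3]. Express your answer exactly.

-9 + 3*exp(3)

On [0, 3], (3*exp(x)) - (2) = 3*exp(x) - 2 is ≥ 0 throughout, so the area is a single integral of |3*exp(x) - 2|.
∫[0,3] (3*exp(x) - 2) dx = -9 + 3*exp(3).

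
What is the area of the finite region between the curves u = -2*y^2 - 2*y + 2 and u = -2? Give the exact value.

Both boundary curves give u as a function of y, so integrate with respect to y. Setting them equal: -2*y^2 - 2*y + 4 = 0, i.e. -2*(y - 1)*(y + 2) = 0, so they meet at y = -2, 1.
For y in [-2, 1], u = -2*y^2 - 2*y + 2 is on the right; area = ∫[-2,1] (-2*y^2 - 2*y + 4) dy = 9.

9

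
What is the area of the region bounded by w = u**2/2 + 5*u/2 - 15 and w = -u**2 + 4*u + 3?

343/4

Set the curves equal: u**2/2 + 5*u/2 - 15 = -u**2 + 4*u + 3, so 3*u**2/2 - 3*u/2 - 18 = 0, which factors as 3*(u - 4)*(u + 3)/2 = 0. The curves meet at u = -3, 4.
On [-3, 4], w = -u**2 + 4*u + 3 is on top; that piece has area ∫[-3,4] (-(3*u**2/2 - 3*u/2 - 18)) du = 343/4.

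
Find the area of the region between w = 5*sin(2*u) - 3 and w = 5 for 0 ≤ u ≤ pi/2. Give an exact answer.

On [0, pi/2], (5*sin(2*u) - 3) - (5) = 5*sin(2*u) - 8 is ≤ 0 throughout, so the area is a single integral of |5*sin(2*u) - 8|.
∫[0,pi/2] (5*sin(2*u) - 8) du = 5 - 4*pi; the area of that piece is -5 + 4*pi.

-5 + 4*pi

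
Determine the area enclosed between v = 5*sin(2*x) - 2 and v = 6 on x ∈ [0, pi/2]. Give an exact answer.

On [0, pi/2], (5*sin(2*x) - 2) - (6) = 5*sin(2*x) - 8 is ≤ 0 throughout, so the area is a single integral of |5*sin(2*x) - 8|.
∫[0,pi/2] (5*sin(2*x) - 8) dx = 5 - 4*pi; the area of that piece is -5 + 4*pi.

-5 + 4*pi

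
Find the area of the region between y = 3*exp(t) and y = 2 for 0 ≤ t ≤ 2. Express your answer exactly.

-7 + 3*exp(2)

On [0, 2], (3*exp(t)) - (2) = 3*exp(t) - 2 is ≥ 0 throughout, so the area is a single integral of |3*exp(t) - 2|.
∫[0,2] (3*exp(t) - 2) dt = -7 + 3*exp(2).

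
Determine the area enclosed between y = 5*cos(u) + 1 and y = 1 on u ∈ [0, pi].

The difference (5*cos(u) + 1) - (1) = 5*cos(u) changes sign at u = pi/2 inside [0, pi], so split the integral there.
∫[0,pi/2] (5*cos(u)) du = 5.
∫[pi/2,pi] (5*cos(u)) du = -5; the area of that piece is 5.
Total area = 5 + 5 = 10.

10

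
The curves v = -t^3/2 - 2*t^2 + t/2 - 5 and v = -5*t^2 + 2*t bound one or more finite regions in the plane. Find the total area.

Set the curves equal: -t^3/2 - 2*t^2 + t/2 - 5 = -5*t^2 + 2*t, so -t^3/2 + 3*t^2 - 3*t/2 - 5 = 0, which factors as -(t - 5)*(t - 2)*(t + 1)/2 = 0. The curves meet at t = -1, 2, 5.
On [-1, 2], v = -5*t^2 + 2*t is on top; that piece has area ∫[-1,2] (-(-t^3/2 + 3*t^2 - 3*t/2 - 5)) dt = 81/8.
On [2, 5], v = -t^3/2 - 2*t^2 + t/2 - 5 is on top; that piece has area ∫[2,5] (-t^3/2 + 3*t^2 - 3*t/2 - 5) dt = 81/8.
Total enclosed area = 81/8 + 81/8 = 81/4.

81/4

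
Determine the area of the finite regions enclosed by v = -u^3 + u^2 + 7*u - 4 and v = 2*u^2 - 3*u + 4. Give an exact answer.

Set the curves equal: -u^3 + u^2 + 7*u - 4 = 2*u^2 - 3*u + 4, so -u^3 - u^2 + 10*u - 8 = 0, which factors as -(u - 2)*(u - 1)*(u + 4) = 0. The curves meet at u = -4, 1, 2.
On [-4, 1], v = 2*u^2 - 3*u + 4 is on top; that piece has area ∫[-4,1] (-(-u^3 - u^2 + 10*u - 8)) du = 875/12.
On [1, 2], v = -u^3 + u^2 + 7*u - 4 is on top; that piece has area ∫[1,2] (-u^3 - u^2 + 10*u - 8) du = 11/12.
Total enclosed area = 875/12 + 11/12 = 443/6.

443/6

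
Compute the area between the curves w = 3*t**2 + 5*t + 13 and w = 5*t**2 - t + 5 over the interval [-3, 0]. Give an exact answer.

The difference (3*t**2 + 5*t + 13) - (5*t**2 - t + 5) = -2*t**2 + 6*t + 8 changes sign at t = -1 inside [-3, 0], so split the integral there.
∫[-3,-1] (-2*t**2 + 6*t + 8) dt = -76/3; the area of that piece is 76/3.
∫[-1,0] (-2*t**2 + 6*t + 8) dt = 13/3.
Total area = 76/3 + 13/3 = 89/3.

89/3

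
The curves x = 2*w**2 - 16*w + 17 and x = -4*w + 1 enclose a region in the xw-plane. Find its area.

Both boundary curves give x as a function of w, so integrate with respect to w. Setting them equal: 2*w**2 - 12*w + 16 = 0, i.e. 2*(w - 4)*(w - 2) = 0, so they meet at w = 2, 4.
For w in [2, 4], x = 2*w**2 - 16*w + 17 is on the left; area = ∫[2,4] (-(2*w**2 - 12*w + 16)) dw = 8/3.

8/3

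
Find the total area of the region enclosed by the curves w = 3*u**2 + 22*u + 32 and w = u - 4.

Set the curves equal: 3*u**2 + 22*u + 32 = u - 4, so 3*u**2 + 21*u + 36 = 0, which factors as 3*(u + 3)*(u + 4) = 0. The curves meet at u = -4, -3.
On [-4, -3], w = u - 4 is on top; that piece has area ∫[-4,-3] (-(3*u**2 + 21*u + 36)) du = 1/2.

1/2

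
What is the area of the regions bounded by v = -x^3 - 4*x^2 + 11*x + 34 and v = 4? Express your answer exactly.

863/6

Set the curves equal: -x^3 - 4*x^2 + 11*x + 34 = 4, so -x^3 - 4*x^2 + 11*x + 30 = 0, which factors as -(x - 3)*(x + 2)*(x + 5) = 0. The curves meet at x = -5, -2, 3.
On [-5, -2], v = 4 is on top; that piece has area ∫[-5,-2] (-(-x^3 - 4*x^2 + 11*x + 30)) dx = 117/4.
On [-2, 3], v = -x^3 - 4*x^2 + 11*x + 34 is on top; that piece has area ∫[-2,3] (-x^3 - 4*x^2 + 11*x + 30) dx = 1375/12.
Total enclosed area = 117/4 + 1375/12 = 863/6.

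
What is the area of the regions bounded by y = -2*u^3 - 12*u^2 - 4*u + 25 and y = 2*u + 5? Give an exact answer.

81

Set the curves equal: -2*u^3 - 12*u^2 - 4*u + 25 = 2*u + 5, so -2*u^3 - 12*u^2 - 6*u + 20 = 0, which factors as -2*(u - 1)*(u + 2)*(u + 5) = 0. The curves meet at u = -5, -2, 1.
On [-5, -2], y = 2*u + 5 is on top; that piece has area ∫[-5,-2] (-(-2*u^3 - 12*u^2 - 6*u + 20)) du = 81/2.
On [-2, 1], y = -2*u^3 - 12*u^2 - 4*u + 25 is on top; that piece has area ∫[-2,1] (-2*u^3 - 12*u^2 - 6*u + 20) du = 81/2.
Total enclosed area = 81/2 + 81/2 = 81.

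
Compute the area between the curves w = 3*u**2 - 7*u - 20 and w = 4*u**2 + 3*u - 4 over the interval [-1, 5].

On [-1, 5], (3*u**2 - 7*u - 20) - (4*u**2 + 3*u - 4) = -u**2 - 10*u - 16 is ≤ 0 throughout, so the area is a single integral of |-u**2 - 10*u - 16|.
∫[-1,5] (-u**2 - 10*u - 16) du = -258; the area of that piece is 258.

258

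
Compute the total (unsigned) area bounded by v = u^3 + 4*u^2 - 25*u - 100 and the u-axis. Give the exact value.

4019/6

The curve meets the u-axis where u^3 + 4*u^2 - 25*u - 100 = 0, i.e. (u - 5)*(u + 4)*(u + 5) = 0, at u = -5, -4, 5.
On [-5, -4] the curve lies above the axis; ∫[-5,-4] (u^3 + 4*u^2 - 25*u - 100) du = 19/12, giving area 19/12.
On [-4, 5] the curve lies below the axis; ∫[-4,5] (u^3 + 4*u^2 - 25*u - 100) du = -2673/4, giving area 2673/4.
Total area = 19/12 + 2673/4 = 4019/6.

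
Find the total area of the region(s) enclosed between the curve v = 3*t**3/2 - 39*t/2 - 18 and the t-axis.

1221/8

The curve meets the t-axis where 3*t**3/2 - 39*t/2 - 18 = 0, i.e. 3*(t - 4)*(t + 1)*(t + 3)/2 = 0, at t = -3, -1, 4.
On [-3, -1] the curve lies above the axis; ∫[-3,-1] (3*t**3/2 - 39*t/2 - 18) dt = 12, giving area 12.
On [-1, 4] the curve lies below the axis; ∫[-1,4] (3*t**3/2 - 39*t/2 - 18) dt = -1125/8, giving area 1125/8.
Total area = 12 + 1125/8 = 1221/8.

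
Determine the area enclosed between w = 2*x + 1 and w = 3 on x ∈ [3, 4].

On [3, 4], (2*x + 1) - (3) = 2*x - 2 is ≥ 0 throughout, so the area is a single integral of |2*x - 2|.
∫[3,4] (2*x - 2) dx = 5.

5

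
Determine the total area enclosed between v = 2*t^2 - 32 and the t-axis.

The curve meets the t-axis where 2*t^2 - 32 = 0, i.e. 2*(t - 4)*(t + 4) = 0, at t = -4, 4.
On [-4, 4] the curve lies below the axis; ∫[-4,4] (2*t^2 - 32) dt = -512/3, giving area 512/3.

512/3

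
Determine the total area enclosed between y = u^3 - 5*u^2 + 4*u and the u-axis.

71/6

The curve meets the u-axis where u^3 - 5*u^2 + 4*u = 0, i.e. u*(u - 4)*(u - 1) = 0, at u = 0, 1, 4.
On [0, 1] the curve lies above the axis; ∫[0,1] (u^3 - 5*u^2 + 4*u) du = 7/12, giving area 7/12.
On [1, 4] the curve lies below the axis; ∫[1,4] (u^3 - 5*u^2 + 4*u) du = -45/4, giving area 45/4.
Total area = 7/12 + 45/4 = 71/6.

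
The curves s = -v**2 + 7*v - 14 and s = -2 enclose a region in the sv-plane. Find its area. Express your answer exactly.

1/6

Both boundary curves give s as a function of v, so integrate with respect to v. Setting them equal: -v**2 + 7*v - 12 = 0, i.e. -(v - 4)*(v - 3) = 0, so they meet at v = 3, 4.
For v in [3, 4], s = -v**2 + 7*v - 14 is on the right; area = ∫[3,4] (-v**2 + 7*v - 12) dv = 1/6.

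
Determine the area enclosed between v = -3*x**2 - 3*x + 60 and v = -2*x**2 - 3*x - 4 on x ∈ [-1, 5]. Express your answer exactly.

On [-1, 5], (-3*x**2 - 3*x + 60) - (-2*x**2 - 3*x - 4) = -x**2 + 64 is ≥ 0 throughout, so the area is a single integral of |-x**2 + 64|.
∫[-1,5] (-x**2 + 64) dx = 342.

342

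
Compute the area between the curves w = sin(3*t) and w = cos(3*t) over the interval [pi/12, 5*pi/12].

2*sqrt(2)/3

On [pi/12, 5*pi/12], (sin(3*t)) - (cos(3*t)) = sin(3*t) - cos(3*t) is ≥ 0 throughout, so the area is a single integral of |sin(3*t) - cos(3*t)|.
∫[pi/12,5*pi/12] (sin(3*t) - cos(3*t)) dt = 2*sqrt(2)/3.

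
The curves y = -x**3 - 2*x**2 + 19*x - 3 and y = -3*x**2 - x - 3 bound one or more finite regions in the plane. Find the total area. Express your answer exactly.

2521/12

Set the curves equal: -x**3 - 2*x**2 + 19*x - 3 = -3*x**2 - x - 3, so -x**3 + x**2 + 20*x = 0, which factors as -x*(x - 5)*(x + 4) = 0. The curves meet at x = -4, 0, 5.
On [-4, 0], y = -3*x**2 - x - 3 is on top; that piece has area ∫[-4,0] (-(-x**3 + x**2 + 20*x)) dx = 224/3.
On [0, 5], y = -x**3 - 2*x**2 + 19*x - 3 is on top; that piece has area ∫[0,5] (-x**3 + x**2 + 20*x) dx = 1625/12.
Total enclosed area = 224/3 + 1625/12 = 2521/12.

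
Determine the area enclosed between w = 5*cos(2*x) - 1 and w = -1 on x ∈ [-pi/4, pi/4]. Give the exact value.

On [-pi/4, pi/4], (5*cos(2*x) - 1) - (-1) = 5*cos(2*x) is ≥ 0 throughout, so the area is a single integral of |5*cos(2*x)|.
∫[-pi/4,pi/4] (5*cos(2*x)) dx = 5.

5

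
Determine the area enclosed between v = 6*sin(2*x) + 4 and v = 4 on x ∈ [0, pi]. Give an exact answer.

12

The difference (6*sin(2*x) + 4) - (4) = 6*sin(2*x) changes sign at x = pi/2 inside [0, pi], so split the integral there.
∫[0,pi/2] (6*sin(2*x)) dx = 6.
∫[pi/2,pi] (6*sin(2*x)) dx = -6; the area of that piece is 6.
Total area = 6 + 6 = 12.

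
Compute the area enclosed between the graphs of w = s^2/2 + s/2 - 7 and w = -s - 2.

Set the curves equal: s^2/2 + s/2 - 7 = -s - 2, so s^2/2 + 3*s/2 - 5 = 0, which factors as (s - 2)*(s + 5)/2 = 0. The curves meet at s = -5, 2.
On [-5, 2], w = -s - 2 is on top; that piece has area ∫[-5,2] (-(s^2/2 + 3*s/2 - 5)) ds = 343/12.

343/12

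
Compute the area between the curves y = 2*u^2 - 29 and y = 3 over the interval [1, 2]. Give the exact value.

On [1, 2], (2*u^2 - 29) - (3) = 2*u^2 - 32 is ≤ 0 throughout, so the area is a single integral of |2*u^2 - 32|.
∫[1,2] (2*u^2 - 32) du = -82/3; the area of that piece is 82/3.

82/3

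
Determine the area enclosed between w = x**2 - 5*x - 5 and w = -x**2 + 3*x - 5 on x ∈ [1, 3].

On [1, 3], (x**2 - 5*x - 5) - (-x**2 + 3*x - 5) = 2*x**2 - 8*x is ≤ 0 throughout, so the area is a single integral of |2*x**2 - 8*x|.
∫[1,3] (2*x**2 - 8*x) dx = -44/3; the area of that piece is 44/3.

44/3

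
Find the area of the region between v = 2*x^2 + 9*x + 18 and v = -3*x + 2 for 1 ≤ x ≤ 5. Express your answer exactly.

On [1, 5], (2*x^2 + 9*x + 18) - (-3*x + 2) = 2*x^2 + 12*x + 16 is ≥ 0 throughout, so the area is a single integral of |2*x^2 + 12*x + 16|.
∫[1,5] (2*x^2 + 12*x + 16) dx = 872/3.

872/3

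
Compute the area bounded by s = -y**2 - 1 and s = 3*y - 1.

9/2

Both boundary curves give s as a function of y, so integrate with respect to y. Setting them equal: -y**2 - 3*y = 0, i.e. -y*(y + 3) = 0, so they meet at y = -3, 0.
For y in [-3, 0], s = -y**2 - 1 is on the right; area = ∫[-3,0] (-y**2 - 3*y) dy = 9/2.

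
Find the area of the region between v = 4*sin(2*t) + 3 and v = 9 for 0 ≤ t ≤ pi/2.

-4 + 3*pi

On [0, pi/2], (4*sin(2*t) + 3) - (9) = 4*sin(2*t) - 6 is ≤ 0 throughout, so the area is a single integral of |4*sin(2*t) - 6|.
∫[0,pi/2] (4*sin(2*t) - 6) dt = 4 - 3*pi; the area of that piece is -4 + 3*pi.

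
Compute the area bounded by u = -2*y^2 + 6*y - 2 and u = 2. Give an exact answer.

Both boundary curves give u as a function of y, so integrate with respect to y. Setting them equal: -2*y^2 + 6*y - 4 = 0, i.e. -2*(y - 2)*(y - 1) = 0, so they meet at y = 1, 2.
For y in [1, 2], u = -2*y^2 + 6*y - 2 is on the right; area = ∫[1,2] (-2*y^2 + 6*y - 4) dy = 1/3.

1/3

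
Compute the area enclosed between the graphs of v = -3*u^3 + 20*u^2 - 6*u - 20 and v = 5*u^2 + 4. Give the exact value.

Set the curves equal: -3*u^3 + 20*u^2 - 6*u - 20 = 5*u^2 + 4, so -3*u^3 + 15*u^2 - 6*u - 24 = 0, which factors as -3*(u - 4)*(u - 2)*(u + 1) = 0. The curves meet at u = -1, 2, 4.
On [-1, 2], v = 5*u^2 + 4 is on top; that piece has area ∫[-1,2] (-(-3*u^3 + 15*u^2 - 6*u - 24)) du = 189/4.
On [2, 4], v = -3*u^3 + 20*u^2 - 6*u - 20 is on top; that piece has area ∫[2,4] (-3*u^3 + 15*u^2 - 6*u - 24) du = 16.
Total enclosed area = 189/4 + 16 = 253/4.

253/4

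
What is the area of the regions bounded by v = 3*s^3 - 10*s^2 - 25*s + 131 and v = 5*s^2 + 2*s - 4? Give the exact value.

Set the curves equal: 3*s^3 - 10*s^2 - 25*s + 131 = 5*s^2 + 2*s - 4, so 3*s^3 - 15*s^2 - 27*s + 135 = 0, which factors as 3*(s - 5)*(s - 3)*(s + 3) = 0. The curves meet at s = -3, 3, 5.
On [-3, 3], v = 3*s^3 - 10*s^2 - 25*s + 131 is on top; that piece has area ∫[-3,3] (3*s^3 - 15*s^2 - 27*s + 135) ds = 540.
On [3, 5], v = 5*s^2 + 2*s - 4 is on top; that piece has area ∫[3,5] (-(3*s^3 - 15*s^2 - 27*s + 135)) ds = 28.
Total enclosed area = 540 + 28 = 568.

568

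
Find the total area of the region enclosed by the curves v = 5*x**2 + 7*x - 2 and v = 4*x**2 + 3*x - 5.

4/3

Set the curves equal: 5*x**2 + 7*x - 2 = 4*x**2 + 3*x - 5, so x**2 + 4*x + 3 = 0, which factors as (x + 1)*(x + 3) = 0. The curves meet at x = -3, -1.
On [-3, -1], v = 4*x**2 + 3*x - 5 is on top; that piece has area ∫[-3,-1] (-(x**2 + 4*x + 3)) dx = 4/3.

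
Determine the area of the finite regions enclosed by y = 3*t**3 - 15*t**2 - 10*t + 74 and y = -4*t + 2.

Set the curves equal: 3*t**3 - 15*t**2 - 10*t + 74 = -4*t + 2, so 3*t**3 - 15*t**2 - 6*t + 72 = 0, which factors as 3*(t - 4)*(t - 3)*(t + 2) = 0. The curves meet at t = -2, 3, 4.
On [-2, 3], y = 3*t**3 - 15*t**2 - 10*t + 74 is on top; that piece has area ∫[-2,3] (3*t**3 - 15*t**2 - 6*t + 72) dt = 875/4.
On [3, 4], y = -4*t + 2 is on top; that piece has area ∫[3,4] (-(3*t**3 - 15*t**2 - 6*t + 72)) dt = 11/4.
Total enclosed area = 875/4 + 11/4 = 443/2.

443/2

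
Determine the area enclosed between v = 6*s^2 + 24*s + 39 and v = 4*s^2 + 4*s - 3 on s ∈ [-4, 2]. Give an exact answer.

The difference (6*s^2 + 24*s + 39) - (4*s^2 + 4*s - 3) = 2*s^2 + 20*s + 42 changes sign at s = -3 inside [-4, 2], so split the integral there.
∫[-4,-3] (2*s^2 + 20*s + 42) ds = -10/3; the area of that piece is 10/3.
∫[-3,2] (2*s^2 + 20*s + 42) ds = 550/3.
Total area = 10/3 + 550/3 = 560/3.

560/3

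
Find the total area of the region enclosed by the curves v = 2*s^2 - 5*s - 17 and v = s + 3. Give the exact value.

Set the curves equal: 2*s^2 - 5*s - 17 = s + 3, so 2*s^2 - 6*s - 20 = 0, which factors as 2*(s - 5)*(s + 2) = 0. The curves meet at s = -2, 5.
On [-2, 5], v = s + 3 is on top; that piece has area ∫[-2,5] (-(2*s^2 - 6*s - 20)) ds = 343/3.

343/3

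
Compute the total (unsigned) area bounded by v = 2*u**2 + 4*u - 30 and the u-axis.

The curve meets the u-axis where 2*u**2 + 4*u - 30 = 0, i.e. 2*(u - 3)*(u + 5) = 0, at u = -5, 3.
On [-5, 3] the curve lies below the axis; ∫[-5,3] (2*u**2 + 4*u - 30) du = -512/3, giving area 512/3.

512/3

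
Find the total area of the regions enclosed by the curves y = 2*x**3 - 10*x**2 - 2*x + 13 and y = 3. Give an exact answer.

296/3

Set the curves equal: 2*x**3 - 10*x**2 - 2*x + 13 = 3, so 2*x**3 - 10*x**2 - 2*x + 10 = 0, which factors as 2*(x - 5)*(x - 1)*(x + 1) = 0. The curves meet at x = -1, 1, 5.
On [-1, 1], y = 2*x**3 - 10*x**2 - 2*x + 13 is on top; that piece has area ∫[-1,1] (2*x**3 - 10*x**2 - 2*x + 10) dx = 40/3.
On [1, 5], y = 3 is on top; that piece has area ∫[1,5] (-(2*x**3 - 10*x**2 - 2*x + 10)) dx = 256/3.
Total enclosed area = 40/3 + 256/3 = 296/3.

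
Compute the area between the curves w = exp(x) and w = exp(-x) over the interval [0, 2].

-2 + exp(-2) + exp(2)

On [0, 2], (exp(x)) - (exp(-x)) = exp(x) - exp(-x) is ≥ 0 throughout, so the area is a single integral of |exp(x) - exp(-x)|.
∫[0,2] (exp(x) - exp(-x)) dx = -2 + exp(-2) + exp(2).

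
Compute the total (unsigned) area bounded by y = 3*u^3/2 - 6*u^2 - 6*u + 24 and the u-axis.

74

The curve meets the u-axis where 3*u^3/2 - 6*u^2 - 6*u + 24 = 0, i.e. 3*(u - 4)*(u - 2)*(u + 2)/2 = 0, at u = -2, 2, 4.
On [-2, 2] the curve lies above the axis; ∫[-2,2] (3*u^3/2 - 6*u^2 - 6*u + 24) du = 64, giving area 64.
On [2, 4] the curve lies below the axis; ∫[2,4] (3*u^3/2 - 6*u^2 - 6*u + 24) du = -10, giving area 10.
Total area = 64 + 10 = 74.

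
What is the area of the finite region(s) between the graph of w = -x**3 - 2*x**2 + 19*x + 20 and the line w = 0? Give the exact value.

2521/12

The curve meets the x-axis where -x**3 - 2*x**2 + 19*x + 20 = 0, i.e. -(x - 4)*(x + 1)*(x + 5) = 0, at x = -5, -1, 4.
On [-5, -1] the curve lies below the axis; ∫[-5,-1] (-x**3 - 2*x**2 + 19*x + 20) dx = -224/3, giving area 224/3.
On [-1, 4] the curve lies above the axis; ∫[-1,4] (-x**3 - 2*x**2 + 19*x + 20) dx = 1625/12, giving area 1625/12.
Total area = 224/3 + 1625/12 = 2521/12.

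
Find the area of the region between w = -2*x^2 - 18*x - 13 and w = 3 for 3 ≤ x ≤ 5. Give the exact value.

On [3, 5], (-2*x^2 - 18*x - 13) - (3) = -2*x^2 - 18*x - 16 is ≤ 0 throughout, so the area is a single integral of |-2*x^2 - 18*x - 16|.
∫[3,5] (-2*x^2 - 18*x - 16) dx = -724/3; the area of that piece is 724/3.

724/3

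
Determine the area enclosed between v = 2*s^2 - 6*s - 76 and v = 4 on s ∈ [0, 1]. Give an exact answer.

247/3

On [0, 1], (2*s^2 - 6*s - 76) - (4) = 2*s^2 - 6*s - 80 is ≤ 0 throughout, so the area is a single integral of |2*s^2 - 6*s - 80|.
∫[0,1] (2*s^2 - 6*s - 80) ds = -247/3; the area of that piece is 247/3.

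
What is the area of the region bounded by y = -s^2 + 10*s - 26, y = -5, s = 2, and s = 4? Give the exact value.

4

The difference (-s^2 + 10*s - 26) - (-5) = -s^2 + 10*s - 21 changes sign at s = 3 inside [2, 4], so split the integral there.
∫[2,3] (-s^2 + 10*s - 21) ds = -7/3; the area of that piece is 7/3.
∫[3,4] (-s^2 + 10*s - 21) ds = 5/3.
Total area = 7/3 + 5/3 = 4.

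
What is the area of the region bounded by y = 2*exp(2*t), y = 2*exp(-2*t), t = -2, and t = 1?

-4 + exp(-4) + exp(-2) + exp(2) + exp(4)

The difference (2*exp(2*t)) - (2*exp(-2*t)) = 2*exp(2*t) - 2*exp(-2*t) changes sign at t = 0 inside [-2, 1], so split the integral there.
∫[-2,0] (2*exp(2*t) - 2*exp(-2*t)) dt = -exp(4) - exp(-4) + 2; the area of that piece is -2 + exp(-4) + exp(4).
∫[0,1] (2*exp(2*t) - 2*exp(-2*t)) dt = -2 + exp(-2) + exp(2).
Total area = (-2 + exp(-4) + exp(4)) + (-2 + exp(-2) + exp(2)) = -4 + exp(-4) + exp(-2) + exp(2) + exp(4).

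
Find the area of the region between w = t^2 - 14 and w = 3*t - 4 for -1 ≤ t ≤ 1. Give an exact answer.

58/3

On [-1, 1], (t^2 - 14) - (3*t - 4) = t^2 - 3*t - 10 is ≤ 0 throughout, so the area is a single integral of |t^2 - 3*t - 10|.
∫[-1,1] (t^2 - 3*t - 10) dt = -58/3; the area of that piece is 58/3.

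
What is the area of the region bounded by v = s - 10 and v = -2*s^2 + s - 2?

64/3

Set the curves equal: s - 10 = -2*s^2 + s - 2, so 2*s^2 - 8 = 0, which factors as 2*(s - 2)*(s + 2) = 0. The curves meet at s = -2, 2.
On [-2, 2], v = -2*s^2 + s - 2 is on top; that piece has area ∫[-2,2] (-(2*s^2 - 8)) ds = 64/3.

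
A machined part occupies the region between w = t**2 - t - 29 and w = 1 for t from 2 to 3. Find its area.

157/6

On [2, 3], (t**2 - t - 29) - (1) = t**2 - t - 30 is ≤ 0 throughout, so the area is a single integral of |t**2 - t - 30|.
∫[2,3] (t**2 - t - 30) dt = -157/6; the area of that piece is 157/6.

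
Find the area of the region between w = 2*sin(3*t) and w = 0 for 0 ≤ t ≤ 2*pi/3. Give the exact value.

The difference (2*sin(3*t)) - (0) = 2*sin(3*t) changes sign at t = pi/3 inside [0, 2*pi/3], so split the integral there.
∫[0,pi/3] (2*sin(3*t)) dt = 4/3.
∫[pi/3,2*pi/3] (2*sin(3*t)) dt = -4/3; the area of that piece is 4/3.
Total area = 4/3 + 4/3 = 8/3.

8/3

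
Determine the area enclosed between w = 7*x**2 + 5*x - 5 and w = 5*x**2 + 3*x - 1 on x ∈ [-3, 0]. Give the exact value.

31/3

The difference (7*x**2 + 5*x - 5) - (5*x**2 + 3*x - 1) = 2*x**2 + 2*x - 4 changes sign at x = -2 inside [-3, 0], so split the integral there.
∫[-3,-2] (2*x**2 + 2*x - 4) dx = 11/3.
∫[-2,0] (2*x**2 + 2*x - 4) dx = -20/3; the area of that piece is 20/3.
Total area = 11/3 + 20/3 = 31/3.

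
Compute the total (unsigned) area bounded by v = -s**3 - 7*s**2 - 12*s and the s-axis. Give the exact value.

The curve meets the s-axis where -s**3 - 7*s**2 - 12*s = 0, i.e. -s*(s + 3)*(s + 4) = 0, at s = -4, -3, 0.
On [-4, -3] the curve lies below the axis; ∫[-4,-3] (-s**3 - 7*s**2 - 12*s) ds = -7/12, giving area 7/12.
On [-3, 0] the curve lies above the axis; ∫[-3,0] (-s**3 - 7*s**2 - 12*s) ds = 45/4, giving area 45/4.
Total area = 7/12 + 45/4 = 71/6.

71/6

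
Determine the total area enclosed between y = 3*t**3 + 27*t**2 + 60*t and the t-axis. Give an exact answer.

The curve meets the t-axis where 3*t**3 + 27*t**2 + 60*t = 0, i.e. 3*t*(t + 4)*(t + 5) = 0, at t = -5, -4, 0.
On [-5, -4] the curve lies above the axis; ∫[-5,-4] (3*t**3 + 27*t**2 + 60*t) dt = 9/4, giving area 9/4.
On [-4, 0] the curve lies below the axis; ∫[-4,0] (3*t**3 + 27*t**2 + 60*t) dt = -96, giving area 96.
Total area = 9/4 + 96 = 393/4.

393/4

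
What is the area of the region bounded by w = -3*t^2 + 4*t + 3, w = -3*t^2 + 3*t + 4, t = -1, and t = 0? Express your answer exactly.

3/2

On [-1, 0], (-3*t^2 + 4*t + 3) - (-3*t^2 + 3*t + 4) = t - 1 is ≤ 0 throughout, so the area is a single integral of |t - 1|.
∫[-1,0] (t - 1) dt = -3/2; the area of that piece is 3/2.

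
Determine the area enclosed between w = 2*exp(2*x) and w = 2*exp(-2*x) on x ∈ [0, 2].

-2 + exp(-4) + exp(4)

On [0, 2], (2*exp(2*x)) - (2*exp(-2*x)) = 2*exp(2*x) - 2*exp(-2*x) is ≥ 0 throughout, so the area is a single integral of |2*exp(2*x) - 2*exp(-2*x)|.
∫[0,2] (2*exp(2*x) - 2*exp(-2*x)) dx = -2 + exp(-4) + exp(4).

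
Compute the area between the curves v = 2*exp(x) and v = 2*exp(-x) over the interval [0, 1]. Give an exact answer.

On [0, 1], (2*exp(x)) - (2*exp(-x)) = 2*exp(x) - 2*exp(-x) is ≥ 0 throughout, so the area is a single integral of |2*exp(x) - 2*exp(-x)|.
∫[0,1] (2*exp(x) - 2*exp(-x)) dx = -4 + 2*exp(-1) + 2*exp(1).

-4 + 2*exp(-1) + 2*exp(1)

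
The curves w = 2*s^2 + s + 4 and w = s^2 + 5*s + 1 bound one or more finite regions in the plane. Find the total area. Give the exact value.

Set the curves equal: 2*s^2 + s + 4 = s^2 + 5*s + 1, so s^2 - 4*s + 3 = 0, which factors as (s - 3)*(s - 1) = 0. The curves meet at s = 1, 3.
On [1, 3], w = s^2 + 5*s + 1 is on top; that piece has area ∫[1,3] (-(s^2 - 4*s + 3)) ds = 4/3.

4/3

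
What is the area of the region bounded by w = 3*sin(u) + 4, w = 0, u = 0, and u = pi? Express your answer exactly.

On [0, pi], (3*sin(u) + 4) - (0) = 3*sin(u) + 4 is ≥ 0 throughout, so the area is a single integral of |3*sin(u) + 4|.
∫[0,pi] (3*sin(u) + 4) du = 6 + 4*pi.

6 + 4*pi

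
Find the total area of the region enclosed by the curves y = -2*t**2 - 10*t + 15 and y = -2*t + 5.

72

Set the curves equal: -2*t**2 - 10*t + 15 = -2*t + 5, so -2*t**2 - 8*t + 10 = 0, which factors as -2*(t - 1)*(t + 5) = 0. The curves meet at t = -5, 1.
On [-5, 1], y = -2*t**2 - 10*t + 15 is on top; that piece has area ∫[-5,1] (-2*t**2 - 8*t + 10) dt = 72.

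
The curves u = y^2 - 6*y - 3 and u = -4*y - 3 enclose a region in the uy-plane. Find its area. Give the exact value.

Both boundary curves give u as a function of y, so integrate with respect to y. Setting them equal: y^2 - 2*y = 0, i.e. y*(y - 2) = 0, so they meet at y = 0, 2.
For y in [0, 2], u = y^2 - 6*y - 3 is on the left; area = ∫[0,2] (-(y^2 - 2*y)) dy = 4/3.

4/3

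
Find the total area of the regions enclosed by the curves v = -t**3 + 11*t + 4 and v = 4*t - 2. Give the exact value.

131/4

Set the curves equal: -t**3 + 11*t + 4 = 4*t - 2, so -t**3 + 7*t + 6 = 0, which factors as -(t - 3)*(t + 1)*(t + 2) = 0. The curves meet at t = -2, -1, 3.
On [-2, -1], v = 4*t - 2 is on top; that piece has area ∫[-2,-1] (-(-t**3 + 7*t + 6)) dt = 3/4.
On [-1, 3], v = -t**3 + 11*t + 4 is on top; that piece has area ∫[-1,3] (-t**3 + 7*t + 6) dt = 32.
Total enclosed area = 3/4 + 32 = 131/4.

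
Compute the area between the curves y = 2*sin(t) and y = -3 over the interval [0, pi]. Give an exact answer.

On [0, pi], (2*sin(t)) - (-3) = 2*sin(t) + 3 is ≥ 0 throughout, so the area is a single integral of |2*sin(t) + 3|.
∫[0,pi] (2*sin(t) + 3) dt = 4 + 3*pi.

4 + 3*pi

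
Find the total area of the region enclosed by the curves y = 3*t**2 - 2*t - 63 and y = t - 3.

Set the curves equal: 3*t**2 - 2*t - 63 = t - 3, so 3*t**2 - 3*t - 60 = 0, which factors as 3*(t - 5)*(t + 4) = 0. The curves meet at t = -4, 5.
On [-4, 5], y = t - 3 is on top; that piece has area ∫[-4,5] (-(3*t**2 - 3*t - 60)) dt = 729/2.

729/2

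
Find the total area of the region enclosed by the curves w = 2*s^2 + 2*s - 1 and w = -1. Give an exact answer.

Set the curves equal: 2*s^2 + 2*s - 1 = -1, so 2*s^2 + 2*s = 0, which factors as 2*s*(s + 1) = 0. The curves meet at s = -1, 0.
On [-1, 0], w = -1 is on top; that piece has area ∫[-1,0] (-(2*s^2 + 2*s)) ds = 1/3.

1/3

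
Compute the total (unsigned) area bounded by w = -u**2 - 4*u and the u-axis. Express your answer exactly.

The curve meets the u-axis where -u**2 - 4*u = 0, i.e. -u*(u + 4) = 0, at u = -4, 0.
On [-4, 0] the curve lies above the axis; ∫[-4,0] (-u**2 - 4*u) du = 32/3, giving area 32/3.

32/3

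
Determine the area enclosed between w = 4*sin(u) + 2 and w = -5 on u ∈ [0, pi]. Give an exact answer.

On [0, pi], (4*sin(u) + 2) - (-5) = 4*sin(u) + 7 is ≥ 0 throughout, so the area is a single integral of |4*sin(u) + 7|.
∫[0,pi] (4*sin(u) + 7) du = 8 + 7*pi.

8 + 7*pi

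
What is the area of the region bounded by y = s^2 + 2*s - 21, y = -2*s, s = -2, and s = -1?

74/3

On [-2, -1], (s^2 + 2*s - 21) - (-2*s) = s^2 + 4*s - 21 is ≤ 0 throughout, so the area is a single integral of |s^2 + 4*s - 21|.
∫[-2,-1] (s^2 + 4*s - 21) ds = -74/3; the area of that piece is 74/3.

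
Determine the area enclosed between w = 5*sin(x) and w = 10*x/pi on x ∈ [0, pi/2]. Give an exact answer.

On [0, pi/2], (5*sin(x)) - (10*x/pi) = -10*x/pi + 5*sin(x) is ≥ 0 throughout, so the area is a single integral of |-10*x/pi + 5*sin(x)|.
∫[0,pi/2] (-10*x/pi + 5*sin(x)) dx = 5 - 5*pi/4.

5 - 5*pi/4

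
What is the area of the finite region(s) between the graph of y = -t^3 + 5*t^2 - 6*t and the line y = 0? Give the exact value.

The curve meets the t-axis where -t^3 + 5*t^2 - 6*t = 0, i.e. -t*(t - 3)*(t - 2) = 0, at t = 0, 2, 3.
On [0, 2] the curve lies below the axis; ∫[0,2] (-t^3 + 5*t^2 - 6*t) dt = -8/3, giving area 8/3.
On [2, 3] the curve lies above the axis; ∫[2,3] (-t^3 + 5*t^2 - 6*t) dt = 5/12, giving area 5/12.
Total area = 8/3 + 5/12 = 37/12.

37/12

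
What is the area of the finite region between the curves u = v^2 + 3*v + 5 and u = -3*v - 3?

4/3

Both boundary curves give u as a function of v, so integrate with respect to v. Setting them equal: v^2 + 6*v + 8 = 0, i.e. (v + 2)*(v + 4) = 0, so they meet at v = -4, -2.
For v in [-4, -2], u = v^2 + 3*v + 5 is on the left; area = ∫[-4,-2] (-(v^2 + 6*v + 8)) dv = 4/3.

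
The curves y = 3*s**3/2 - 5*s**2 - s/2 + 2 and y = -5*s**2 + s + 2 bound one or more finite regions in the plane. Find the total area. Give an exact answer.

3/4

Set the curves equal: 3*s**3/2 - 5*s**2 - s/2 + 2 = -5*s**2 + s + 2, so 3*s**3/2 - 3*s/2 = 0, which factors as 3*s*(s - 1)*(s + 1)/2 = 0. The curves meet at s = -1, 0, 1.
On [-1, 0], y = 3*s**3/2 - 5*s**2 - s/2 + 2 is on top; that piece has area ∫[-1,0] (3*s**3/2 - 3*s/2) ds = 3/8.
On [0, 1], y = -5*s**2 + s + 2 is on top; that piece has area ∫[0,1] (-(3*s**3/2 - 3*s/2)) ds = 3/8.
Total enclosed area = 3/8 + 3/8 = 3/4.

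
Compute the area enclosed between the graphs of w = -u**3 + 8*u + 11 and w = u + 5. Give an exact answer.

131/4

Set the curves equal: -u**3 + 8*u + 11 = u + 5, so -u**3 + 7*u + 6 = 0, which factors as -(u - 3)*(u + 1)*(u + 2) = 0. The curves meet at u = -2, -1, 3.
On [-2, -1], w = u + 5 is on top; that piece has area ∫[-2,-1] (-(-u**3 + 7*u + 6)) du = 3/4.
On [-1, 3], w = -u**3 + 8*u + 11 is on top; that piece has area ∫[-1,3] (-u**3 + 7*u + 6) du = 32.
Total enclosed area = 3/4 + 32 = 131/4.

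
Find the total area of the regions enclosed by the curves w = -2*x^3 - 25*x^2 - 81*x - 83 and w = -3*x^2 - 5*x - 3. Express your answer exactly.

37/6

Set the curves equal: -2*x^3 - 25*x^2 - 81*x - 83 = -3*x^2 - 5*x - 3, so -2*x^3 - 22*x^2 - 76*x - 80 = 0, which factors as -2*(x + 2)*(x + 4)*(x + 5) = 0. The curves meet at x = -5, -4, -2.
On [-5, -4], w = -3*x^2 - 5*x - 3 is on top; that piece has area ∫[-5,-4] (-(-2*x^3 - 22*x^2 - 76*x - 80)) dx = 5/6.
On [-4, -2], w = -2*x^3 - 25*x^2 - 81*x - 83 is on top; that piece has area ∫[-4,-2] (-2*x^3 - 22*x^2 - 76*x - 80) dx = 16/3.
Total enclosed area = 5/6 + 16/3 = 37/6.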